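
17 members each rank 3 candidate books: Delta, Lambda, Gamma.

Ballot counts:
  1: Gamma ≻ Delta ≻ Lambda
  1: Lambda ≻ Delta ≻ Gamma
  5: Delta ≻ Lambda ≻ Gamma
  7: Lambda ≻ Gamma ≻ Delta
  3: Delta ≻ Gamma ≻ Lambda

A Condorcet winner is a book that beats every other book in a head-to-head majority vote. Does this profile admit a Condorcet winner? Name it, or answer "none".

Delta

Check each pair by majority over 17 ballots:
Delta–Lambda: Delta 9–8.
Delta vs Gamma: 9 to 8, Delta.
Lambda vs Gamma: Lambda preferred on 1+5+7 = 13 ballots; Lambda wins 13–4.
Delta defeats every rival head-to-head and is the Condorcet winner.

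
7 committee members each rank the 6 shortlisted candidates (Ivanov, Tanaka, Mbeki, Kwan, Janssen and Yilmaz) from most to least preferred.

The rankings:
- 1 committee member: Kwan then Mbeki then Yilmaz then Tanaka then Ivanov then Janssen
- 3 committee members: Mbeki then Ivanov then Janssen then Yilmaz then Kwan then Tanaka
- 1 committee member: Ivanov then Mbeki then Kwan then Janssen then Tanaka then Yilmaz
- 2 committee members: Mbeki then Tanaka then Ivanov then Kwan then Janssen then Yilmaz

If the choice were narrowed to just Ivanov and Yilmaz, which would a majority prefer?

Ivanov

Ballots ranking Ivanov above Yilmaz: 3 + 1 + 2 = 6.
Ballots ranking Yilmaz above Ivanov: 7 − 6 = 1.
Ivanov wins the head-to-head 6–1.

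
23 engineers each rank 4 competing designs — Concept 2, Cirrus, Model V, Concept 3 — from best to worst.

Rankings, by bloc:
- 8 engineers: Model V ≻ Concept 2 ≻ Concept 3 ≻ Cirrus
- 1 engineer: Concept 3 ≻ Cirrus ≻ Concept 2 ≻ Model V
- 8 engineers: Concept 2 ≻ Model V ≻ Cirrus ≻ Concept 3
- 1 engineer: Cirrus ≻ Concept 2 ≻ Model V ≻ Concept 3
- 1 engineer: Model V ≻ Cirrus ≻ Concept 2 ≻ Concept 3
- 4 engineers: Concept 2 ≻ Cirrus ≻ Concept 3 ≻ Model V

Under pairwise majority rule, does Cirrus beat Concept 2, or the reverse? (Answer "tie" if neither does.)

Concept 2

Ballots ranking Cirrus above Concept 2: 1 + 1 + 1 = 3.
Ballots ranking Concept 2 above Cirrus: 23 − 3 = 20.
Concept 2 wins the head-to-head 20–3.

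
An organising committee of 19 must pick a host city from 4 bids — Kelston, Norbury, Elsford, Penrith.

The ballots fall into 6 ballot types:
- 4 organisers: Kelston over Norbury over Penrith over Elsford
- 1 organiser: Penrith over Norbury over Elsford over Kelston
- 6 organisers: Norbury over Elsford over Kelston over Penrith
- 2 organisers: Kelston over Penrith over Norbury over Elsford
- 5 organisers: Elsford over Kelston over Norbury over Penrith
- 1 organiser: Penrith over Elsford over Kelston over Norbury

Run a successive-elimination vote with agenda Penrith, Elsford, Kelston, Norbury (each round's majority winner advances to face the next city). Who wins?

Round 1: Penrith vs Elsford — 8–11, Elsford advances.
Round 2: Elsford vs Kelston — 13–6, Elsford advances.
Round 3: Elsford vs Norbury — 6–13, Norbury advances.
The agenda winner is Norbury.

Norbury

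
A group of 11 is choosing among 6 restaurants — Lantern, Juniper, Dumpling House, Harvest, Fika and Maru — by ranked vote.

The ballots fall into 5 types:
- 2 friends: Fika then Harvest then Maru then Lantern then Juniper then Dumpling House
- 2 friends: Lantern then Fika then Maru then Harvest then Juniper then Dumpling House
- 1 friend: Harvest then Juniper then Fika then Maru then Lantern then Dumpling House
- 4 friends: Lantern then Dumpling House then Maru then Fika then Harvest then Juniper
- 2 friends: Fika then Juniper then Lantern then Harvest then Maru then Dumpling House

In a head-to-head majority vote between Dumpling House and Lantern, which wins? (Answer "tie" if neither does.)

No ballot ranks Dumpling House above Lantern: 0.
Ballots ranking Lantern above Dumpling House: 11 − 0 = 11.
Lantern wins the head-to-head 11–0.

Lantern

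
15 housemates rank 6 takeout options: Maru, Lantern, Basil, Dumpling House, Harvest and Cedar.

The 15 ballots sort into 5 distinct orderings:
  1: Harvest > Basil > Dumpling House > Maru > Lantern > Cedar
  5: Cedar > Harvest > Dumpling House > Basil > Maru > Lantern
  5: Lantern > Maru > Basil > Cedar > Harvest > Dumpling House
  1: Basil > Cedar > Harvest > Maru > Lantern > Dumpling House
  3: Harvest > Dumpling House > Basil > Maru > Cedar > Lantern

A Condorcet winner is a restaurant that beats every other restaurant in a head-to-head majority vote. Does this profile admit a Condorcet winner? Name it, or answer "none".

Pairwise majorities:
Maru vs Lantern: Maru is ranked higher on 1+5+1+3 = 10 ballots, Lantern on 5. Maru wins 10–5.
Maru vs Basil: 5 for Maru, 10 for Basil — Basil by 10–5.
Maru vs Dumpling House: Maru is ranked higher on 5+1 = 6 ballots, Dumpling House on 9. Dumpling House wins 9–6.
Maru vs Harvest: 5 for Maru, 10 for Harvest — Harvest by 10–5.
Maru vs Cedar: 1+5+3 = 9 for Maru, 6 for Cedar — Maru by 9–6.
Lantern vs Basil: Lantern preferred on 5 ballots; Basil wins 10–5.
Lantern vs Dumpling House: Lantern is ranked higher on 5+1 = 6 ballots, Dumpling House on 9. Dumpling House wins 9–6.
Lantern vs Harvest: 5 for Lantern, 10 for Harvest — Harvest by 10–5.
Lantern vs Cedar: 6 to 9, Cedar.
Basil vs Dumpling House: 7 to 8, Dumpling House.
Basil vs Harvest: 5+1 = 6 for Basil, 9 for Harvest — Harvest by 9–6.
Basil vs Cedar: Basil preferred on 1+5+1+3 = 10 ballots; Basil wins 10–5.
Dumpling House vs Harvest: Dumpling House is ranked higher on 0 ballots, Harvest on 15. Harvest wins 15–0.
Dumpling House vs Cedar: 1+3 = 4 for Dumpling House, 11 for Cedar — Cedar by 11–4.
Harvest vs Cedar: Harvest preferred on 1+3 = 4 ballots; Cedar wins 11–4.
Every restaurant loses at least once (Maru loses to Basil; Lantern loses to Maru; Basil loses to Dumpling House; Dumpling House loses to Harvest; Harvest loses to Cedar; Cedar loses to Maru). The majority relation contains the cycle Maru > Cedar > Dumpling House > Maru, so there is no Condorcet winner.

none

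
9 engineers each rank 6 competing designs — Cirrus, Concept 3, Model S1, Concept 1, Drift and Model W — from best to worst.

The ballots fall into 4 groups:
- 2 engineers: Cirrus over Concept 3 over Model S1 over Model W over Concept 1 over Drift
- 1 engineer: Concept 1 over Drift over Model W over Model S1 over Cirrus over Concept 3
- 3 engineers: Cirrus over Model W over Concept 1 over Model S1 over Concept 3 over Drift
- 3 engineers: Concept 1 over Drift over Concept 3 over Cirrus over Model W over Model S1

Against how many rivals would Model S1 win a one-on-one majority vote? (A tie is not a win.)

Model S1 against each rival (9 engineers):
Model S1 vs Cirrus: 1 to 8, Cirrus.
Model S1–Concept 3: Concept 3 5–4.
Model S1 vs Concept 1: Concept 1, 7–2.
Model S1–Drift: Model S1 5–4.
Model S1 vs Model W: Model S1 is ranked higher on 2 ballots, Model W on 7. Model W wins 7–2.
Model S1 beats Drift; loses to Cirrus, Concept 3, Concept 1, Model W — 1 pairwise win.

1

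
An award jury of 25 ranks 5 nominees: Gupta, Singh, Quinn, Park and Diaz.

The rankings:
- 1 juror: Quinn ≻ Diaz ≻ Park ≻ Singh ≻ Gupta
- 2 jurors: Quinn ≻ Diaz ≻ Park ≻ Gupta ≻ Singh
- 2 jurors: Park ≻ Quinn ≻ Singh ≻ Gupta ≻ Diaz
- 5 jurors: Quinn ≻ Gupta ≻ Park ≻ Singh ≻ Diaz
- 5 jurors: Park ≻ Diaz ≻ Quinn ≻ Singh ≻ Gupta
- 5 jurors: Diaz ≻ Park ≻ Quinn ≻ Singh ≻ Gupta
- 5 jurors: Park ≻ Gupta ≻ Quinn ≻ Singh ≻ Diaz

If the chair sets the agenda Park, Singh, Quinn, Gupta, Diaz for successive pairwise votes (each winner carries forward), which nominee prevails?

Round 1: Park vs Singh — 25–0, Park advances.
Round 2: Park vs Quinn — 17–8, Park advances.
Round 3: Park vs Gupta — 20–5, Park advances.
Round 4: Park vs Diaz — 17–8, Park advances.
The agenda winner is Park.

Park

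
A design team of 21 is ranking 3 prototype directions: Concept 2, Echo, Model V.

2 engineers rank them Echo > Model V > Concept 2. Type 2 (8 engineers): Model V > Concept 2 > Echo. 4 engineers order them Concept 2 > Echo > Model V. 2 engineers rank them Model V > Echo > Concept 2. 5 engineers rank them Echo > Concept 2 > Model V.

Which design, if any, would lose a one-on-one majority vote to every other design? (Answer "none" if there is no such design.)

none

Pairwise majorities:
Concept 2–Echo: Concept 2 12–9.
Concept 2 vs Model V: Model V wins 12–9.
Echo vs Model V: Echo preferred on 2+4+5 = 11 ballots; Echo wins 11–10.
No design is winless: Concept 2 beats Echo; Echo beats Model V; Model V beats Concept 2. There is no Condorcet loser.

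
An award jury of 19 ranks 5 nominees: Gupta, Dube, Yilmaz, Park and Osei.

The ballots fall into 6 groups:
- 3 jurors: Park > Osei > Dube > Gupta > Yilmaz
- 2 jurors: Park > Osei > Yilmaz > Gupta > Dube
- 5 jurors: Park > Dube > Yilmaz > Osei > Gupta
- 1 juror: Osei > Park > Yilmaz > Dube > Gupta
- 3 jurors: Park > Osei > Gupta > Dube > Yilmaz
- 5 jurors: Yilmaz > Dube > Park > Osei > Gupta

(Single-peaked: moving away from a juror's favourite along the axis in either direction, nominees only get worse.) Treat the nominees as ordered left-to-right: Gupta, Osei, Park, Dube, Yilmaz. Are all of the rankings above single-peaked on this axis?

no

Axis positions: Gupta=1, Osei=2, Park=3, Dube=4, Yilmaz=5.
Group 1 (peak Park at position 3): ranking walks positions 3-2-4-1-5, expanding outward from the peak — single-peaked.
Group 2: ranking walks positions 3-2-5-1-4; Yilmaz is ranked above Dube even though Dube lies between Yilmaz and the peak Park on the axis — preferences dip and rise again. Not single-peaked.
Group 3 (peak Park at position 3): ranking walks positions 3-4-5-2-1, expanding outward from the peak — single-peaked.
Group 4: ranking walks positions 2-3-5-4-1; Yilmaz is ranked above Dube even though Dube lies between Yilmaz and the peak Osei on the axis — preferences dip and rise again. Not single-peaked.
Group 5 (peak Park at position 3): ranking walks positions 3-2-1-4-5, expanding outward from the peak — single-peaked.
Group 6 (peak Yilmaz at position 5): ranking walks positions 5-4-3-2-1, expanding outward from the peak — single-peaked.
Group 2 violates single-peakedness, so the profile is not single-peaked on this axis.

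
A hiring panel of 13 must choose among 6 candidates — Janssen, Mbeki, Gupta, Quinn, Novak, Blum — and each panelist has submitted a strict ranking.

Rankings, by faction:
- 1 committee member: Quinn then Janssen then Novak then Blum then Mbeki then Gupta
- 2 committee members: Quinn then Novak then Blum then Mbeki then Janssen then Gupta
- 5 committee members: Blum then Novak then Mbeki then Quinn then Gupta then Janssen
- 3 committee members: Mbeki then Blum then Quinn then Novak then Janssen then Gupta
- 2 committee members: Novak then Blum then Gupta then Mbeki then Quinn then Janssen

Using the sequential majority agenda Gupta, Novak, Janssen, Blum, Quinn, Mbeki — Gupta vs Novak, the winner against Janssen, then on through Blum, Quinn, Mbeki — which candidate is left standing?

Blum

Round 1: Gupta vs Novak — 0–13, Novak advances.
Round 2: Novak vs Janssen — 12–1, Novak advances.
Round 3: Novak vs Blum — 5–8, Blum advances.
Round 4: Blum vs Quinn — 10–3, Blum advances.
Round 5: Blum vs Mbeki — 10–3, Blum advances.
The agenda winner is Blum.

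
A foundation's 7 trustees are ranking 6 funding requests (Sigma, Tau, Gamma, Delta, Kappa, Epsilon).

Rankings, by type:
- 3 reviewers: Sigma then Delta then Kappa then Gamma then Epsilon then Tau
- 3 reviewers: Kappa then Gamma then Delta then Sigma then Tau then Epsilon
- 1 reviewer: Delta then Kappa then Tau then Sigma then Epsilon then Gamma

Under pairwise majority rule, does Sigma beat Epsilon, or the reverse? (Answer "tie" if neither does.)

Ballots ranking Sigma above Epsilon: 3 + 3 + 1 = 7.
Ballots ranking Epsilon above Sigma: 7 − 7 = 0.
Sigma wins the head-to-head 7–0.

Sigma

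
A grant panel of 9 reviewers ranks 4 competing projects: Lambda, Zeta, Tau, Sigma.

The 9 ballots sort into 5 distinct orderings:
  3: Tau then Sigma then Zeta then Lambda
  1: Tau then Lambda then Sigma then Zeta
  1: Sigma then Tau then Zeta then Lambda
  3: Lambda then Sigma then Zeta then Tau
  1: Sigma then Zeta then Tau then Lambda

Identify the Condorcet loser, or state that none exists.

Pairwise majorities:
Lambda vs Zeta: Lambda preferred on 1+3 = 4 ballots; Zeta wins 5–4.
Lambda vs Tau: Tau, 6–3.
Lambda–Sigma: Sigma 5–4.
Zeta vs Tau: Zeta preferred on 3+1 = 4 ballots; Tau wins 5–4.
Zeta vs Sigma: 0 for Zeta, 9 for Sigma — Sigma by 9–0.
Tau vs Sigma: 4 to 5, Sigma.
Lambda loses to every other project — it is the Condorcet loser.

Lambda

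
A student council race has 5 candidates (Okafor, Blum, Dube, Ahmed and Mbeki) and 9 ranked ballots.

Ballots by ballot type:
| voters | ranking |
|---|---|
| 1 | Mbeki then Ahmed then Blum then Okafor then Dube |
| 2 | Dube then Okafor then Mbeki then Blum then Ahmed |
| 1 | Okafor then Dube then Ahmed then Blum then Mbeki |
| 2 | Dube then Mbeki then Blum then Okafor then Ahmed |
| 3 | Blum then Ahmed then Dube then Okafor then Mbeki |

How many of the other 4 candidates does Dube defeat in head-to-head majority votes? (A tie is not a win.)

4

Dube against each rival (9 voters):
Dube–Okafor: Dube 7–2.
Dube vs Blum: Dube preferred on 2+1+2 = 5 ballots; Dube wins 5–4.
Dube vs Ahmed: Dube wins 5–4.
Dube vs Mbeki: Dube, 8–1.
Dube beats Okafor, Blum, Ahmed, Mbeki — 4 pairwise wins.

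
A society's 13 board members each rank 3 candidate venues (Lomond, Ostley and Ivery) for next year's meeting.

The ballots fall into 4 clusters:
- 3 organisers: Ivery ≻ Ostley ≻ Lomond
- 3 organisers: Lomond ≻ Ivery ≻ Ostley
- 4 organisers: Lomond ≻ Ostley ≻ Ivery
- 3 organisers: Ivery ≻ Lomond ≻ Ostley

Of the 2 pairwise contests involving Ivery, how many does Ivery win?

Ivery against each rival (13 organisers):
Ivery vs Lomond: 6 to 7, Lomond.
Ivery vs Ostley: Ivery, 9–4.
Ivery beats Ostley; loses to Lomond — 1 pairwise win.

1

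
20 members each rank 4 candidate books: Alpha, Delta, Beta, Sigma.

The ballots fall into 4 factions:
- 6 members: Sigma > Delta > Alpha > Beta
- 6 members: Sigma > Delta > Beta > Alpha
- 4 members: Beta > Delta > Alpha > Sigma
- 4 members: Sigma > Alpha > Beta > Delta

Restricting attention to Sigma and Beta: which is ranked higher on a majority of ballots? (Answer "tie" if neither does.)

Sigma

Ballots ranking Sigma above Beta: 6 + 6 + 4 = 16.
Ballots ranking Beta above Sigma: 20 − 16 = 4.
Sigma wins the head-to-head 16–4.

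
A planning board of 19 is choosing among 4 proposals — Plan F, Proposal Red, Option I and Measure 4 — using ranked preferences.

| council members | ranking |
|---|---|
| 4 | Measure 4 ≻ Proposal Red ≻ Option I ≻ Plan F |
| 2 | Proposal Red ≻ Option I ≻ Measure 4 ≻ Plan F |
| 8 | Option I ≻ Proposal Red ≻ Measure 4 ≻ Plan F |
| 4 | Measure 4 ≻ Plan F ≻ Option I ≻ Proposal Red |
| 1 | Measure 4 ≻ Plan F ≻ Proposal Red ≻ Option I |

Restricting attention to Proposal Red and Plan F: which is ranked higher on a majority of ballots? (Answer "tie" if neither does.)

Ballots ranking Proposal Red above Plan F: 4 + 2 + 8 = 14.
Ballots ranking Plan F above Proposal Red: 19 − 14 = 5.
Proposal Red wins the head-to-head 14–5.

Proposal Red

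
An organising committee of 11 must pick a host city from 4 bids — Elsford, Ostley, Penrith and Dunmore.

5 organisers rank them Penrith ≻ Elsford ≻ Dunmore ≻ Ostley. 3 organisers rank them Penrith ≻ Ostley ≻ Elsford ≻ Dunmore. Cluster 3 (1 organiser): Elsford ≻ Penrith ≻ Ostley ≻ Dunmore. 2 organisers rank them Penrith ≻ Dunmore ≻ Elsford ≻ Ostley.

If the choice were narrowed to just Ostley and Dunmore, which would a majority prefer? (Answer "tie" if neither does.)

Ballots ranking Ostley above Dunmore: 3 + 1 = 4.
Ballots ranking Dunmore above Ostley: 11 − 4 = 7.
Dunmore wins the head-to-head 7–4.

Dunmore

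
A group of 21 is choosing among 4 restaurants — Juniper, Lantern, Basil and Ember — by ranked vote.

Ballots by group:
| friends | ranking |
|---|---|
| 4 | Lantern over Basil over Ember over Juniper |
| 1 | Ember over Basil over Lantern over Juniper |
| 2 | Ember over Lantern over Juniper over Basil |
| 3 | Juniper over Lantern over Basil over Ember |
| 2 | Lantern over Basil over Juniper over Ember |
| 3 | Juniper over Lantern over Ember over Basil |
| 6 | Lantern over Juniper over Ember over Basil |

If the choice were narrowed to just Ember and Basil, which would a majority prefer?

Ember

Ballots ranking Ember above Basil: 1 + 2 + 3 + 6 = 12.
Ballots ranking Basil above Ember: 21 − 12 = 9.
Ember wins the head-to-head 12–9.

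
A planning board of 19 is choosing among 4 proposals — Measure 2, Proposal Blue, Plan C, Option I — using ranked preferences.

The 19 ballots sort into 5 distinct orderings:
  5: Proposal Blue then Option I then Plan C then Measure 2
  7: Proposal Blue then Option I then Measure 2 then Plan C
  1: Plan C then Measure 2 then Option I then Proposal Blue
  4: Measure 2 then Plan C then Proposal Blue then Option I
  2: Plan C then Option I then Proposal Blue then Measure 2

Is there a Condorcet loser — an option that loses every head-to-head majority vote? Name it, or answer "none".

Plan C

Head-to-head results (19 council members):
Measure 2 vs Proposal Blue: Measure 2 preferred on 1+4 = 5 ballots; Proposal Blue wins 14–5.
Measure 2 vs Plan C: Measure 2, 11–8.
Measure 2 vs Option I: Measure 2 preferred on 1+4 = 5 ballots; Option I wins 14–5.
Proposal Blue vs Plan C: 5+7 = 12 for Proposal Blue, 7 for Plan C — Proposal Blue by 12–7.
Proposal Blue vs Option I: Proposal Blue preferred on 5+7+4 = 16 ballots; Proposal Blue wins 16–3.
Plan C vs Option I: Plan C is ranked higher on 1+4+2 = 7 ballots, Option I on 12. Option I wins 12–7.
Only Plan C has no wins; Plan C is the Condorcet loser.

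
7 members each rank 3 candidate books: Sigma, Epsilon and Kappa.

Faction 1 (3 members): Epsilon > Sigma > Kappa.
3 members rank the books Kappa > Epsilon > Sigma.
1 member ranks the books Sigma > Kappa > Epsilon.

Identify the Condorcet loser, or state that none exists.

none

Head-to-head results (7 members):
Sigma vs Epsilon: Sigma preferred on 1 ballot; Epsilon wins 6–1.
Sigma–Kappa: Sigma 4–3.
Epsilon vs Kappa: Kappa wins 4–3.
No book is winless: Sigma beats Kappa; Epsilon beats Sigma; Kappa beats Epsilon. There is no Condorcet loser.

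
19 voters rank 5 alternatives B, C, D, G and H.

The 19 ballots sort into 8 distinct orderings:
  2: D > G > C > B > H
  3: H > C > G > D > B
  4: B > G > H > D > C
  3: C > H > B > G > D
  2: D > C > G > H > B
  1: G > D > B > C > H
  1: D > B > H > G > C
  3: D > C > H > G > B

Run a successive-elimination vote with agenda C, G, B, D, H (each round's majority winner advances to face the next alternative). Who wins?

H

Round 1: C vs G — 11–8, C advances.
Round 2: C vs B — 13–6, C advances.
Round 3: C vs D — 6–13, D advances.
Round 4: D vs H — 9–10, H advances.
The agenda winner is H.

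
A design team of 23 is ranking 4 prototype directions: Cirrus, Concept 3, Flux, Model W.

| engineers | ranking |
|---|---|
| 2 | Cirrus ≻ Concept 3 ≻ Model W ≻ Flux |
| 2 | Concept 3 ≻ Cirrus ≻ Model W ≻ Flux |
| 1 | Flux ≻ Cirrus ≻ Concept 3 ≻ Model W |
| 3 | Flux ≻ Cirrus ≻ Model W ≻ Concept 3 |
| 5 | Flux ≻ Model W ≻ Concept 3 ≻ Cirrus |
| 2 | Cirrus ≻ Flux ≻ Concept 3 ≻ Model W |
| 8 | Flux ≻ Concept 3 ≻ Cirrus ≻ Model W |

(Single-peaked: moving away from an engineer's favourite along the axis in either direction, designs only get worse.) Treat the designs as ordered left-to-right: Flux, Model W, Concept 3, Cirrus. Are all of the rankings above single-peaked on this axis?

Axis positions: Flux=1, Model W=2, Concept 3=3, Cirrus=4.
Group 1 (peak Cirrus at position 4): ranking walks positions 4-3-2-1, expanding outward from the peak — single-peaked.
Group 2 (peak Concept 3 at position 3): ranking walks positions 3-4-2-1, expanding outward from the peak — single-peaked.
Group 3: ranking walks positions 1-4-3-2; Cirrus is ranked above Model W even though Model W lies between Cirrus and the peak Flux on the axis — preferences dip and rise again. Not single-peaked.
Group 4: ranking walks positions 1-4-2-3; Cirrus is ranked above Model W even though Model W lies between Cirrus and the peak Flux on the axis — preferences dip and rise again. Not single-peaked.
Group 5 (peak Flux at position 1): ranking walks positions 1-2-3-4, expanding outward from the peak — single-peaked.
Group 6: ranking walks positions 4-1-3-2; Flux is ranked above Concept 3 even though Concept 3 lies between Flux and the peak Cirrus on the axis — preferences dip and rise again. Not single-peaked.
Group 7: ranking walks positions 1-3-4-2; Concept 3 is ranked above Model W even though Model W lies between Concept 3 and the peak Flux on the axis — preferences dip and rise again. Not single-peaked.
Group 3 violates single-peakedness, so the profile is not single-peaked on this axis.

no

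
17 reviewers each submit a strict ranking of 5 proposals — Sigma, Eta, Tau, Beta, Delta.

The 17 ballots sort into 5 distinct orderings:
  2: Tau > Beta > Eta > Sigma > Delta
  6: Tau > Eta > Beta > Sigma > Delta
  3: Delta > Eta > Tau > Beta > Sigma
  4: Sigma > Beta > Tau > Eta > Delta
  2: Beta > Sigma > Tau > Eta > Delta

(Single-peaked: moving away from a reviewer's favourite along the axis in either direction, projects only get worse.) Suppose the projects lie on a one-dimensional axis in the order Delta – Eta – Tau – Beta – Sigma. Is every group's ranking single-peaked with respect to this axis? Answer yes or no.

yes

Axis positions: Delta=1, Eta=2, Tau=3, Beta=4, Sigma=5.
Group 1 (peak Tau at position 3): ranking walks positions 3-4-2-5-1, expanding outward from the peak — single-peaked.
Group 2 (peak Tau at position 3): ranking walks positions 3-2-4-5-1, expanding outward from the peak — single-peaked.
Group 3 (peak Delta at position 1): ranking walks positions 1-2-3-4-5, expanding outward from the peak — single-peaked.
Group 4 (peak Sigma at position 5): ranking walks positions 5-4-3-2-1, expanding outward from the peak — single-peaked.
Group 5 (peak Beta at position 4): ranking walks positions 4-5-3-2-1, expanding outward from the peak — single-peaked.
Every ranking is single-peaked on this axis.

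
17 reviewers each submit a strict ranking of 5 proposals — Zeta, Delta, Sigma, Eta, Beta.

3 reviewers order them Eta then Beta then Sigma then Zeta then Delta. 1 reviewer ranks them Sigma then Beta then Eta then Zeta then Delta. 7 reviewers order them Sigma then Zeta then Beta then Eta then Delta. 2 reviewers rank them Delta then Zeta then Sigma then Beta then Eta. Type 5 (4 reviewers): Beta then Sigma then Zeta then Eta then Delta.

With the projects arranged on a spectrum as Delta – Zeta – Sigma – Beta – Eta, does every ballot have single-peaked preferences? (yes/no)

Axis positions: Delta=1, Zeta=2, Sigma=3, Beta=4, Eta=5.
Type 1 (peak Eta at position 5): ranking walks positions 5-4-3-2-1, expanding outward from the peak — single-peaked.
Type 2 (peak Sigma at position 3): ranking walks positions 3-4-5-2-1, expanding outward from the peak — single-peaked.
Type 3 (peak Sigma at position 3): ranking walks positions 3-2-4-5-1, expanding outward from the peak — single-peaked.
Type 4 (peak Delta at position 1): ranking walks positions 1-2-3-4-5, expanding outward from the peak — single-peaked.
Type 5 (peak Beta at position 4): ranking walks positions 4-3-2-5-1, expanding outward from the peak — single-peaked.
Every ranking is single-peaked on this axis.

yes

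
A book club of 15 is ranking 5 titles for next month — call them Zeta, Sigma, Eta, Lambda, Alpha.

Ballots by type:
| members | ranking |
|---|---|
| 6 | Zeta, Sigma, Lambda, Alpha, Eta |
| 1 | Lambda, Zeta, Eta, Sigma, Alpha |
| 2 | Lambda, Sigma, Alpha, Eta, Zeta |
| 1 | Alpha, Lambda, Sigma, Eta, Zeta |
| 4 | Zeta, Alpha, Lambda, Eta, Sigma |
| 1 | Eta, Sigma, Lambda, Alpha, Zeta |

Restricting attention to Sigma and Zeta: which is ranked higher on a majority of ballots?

Ballots ranking Sigma above Zeta: 2 + 1 + 1 = 4.
Ballots ranking Zeta above Sigma: 15 − 4 = 11.
Zeta wins the head-to-head 11–4.

Zeta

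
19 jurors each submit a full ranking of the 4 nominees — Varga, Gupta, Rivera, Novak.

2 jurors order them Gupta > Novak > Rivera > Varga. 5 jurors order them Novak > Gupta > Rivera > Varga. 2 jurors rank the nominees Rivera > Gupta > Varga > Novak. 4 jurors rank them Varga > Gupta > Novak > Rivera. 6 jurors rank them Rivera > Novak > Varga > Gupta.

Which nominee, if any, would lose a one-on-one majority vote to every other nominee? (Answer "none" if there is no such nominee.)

Pairwise majorities:
Varga–Gupta: Varga 10–9.
Varga vs Rivera: 4 to 15, Rivera.
Varga vs Novak: Varga is ranked higher on 2+4 = 6 ballots, Novak on 13. Novak wins 13–6.
Gupta–Rivera: Gupta 11–8.
Gupta vs Novak: Gupta preferred on 2+2+4 = 8 ballots; Novak wins 11–8.
Rivera vs Novak: Rivera is ranked higher on 2+6 = 8 ballots, Novak on 11. Novak wins 11–8.
Every nominee wins at least one matchup (Varga beats Gupta; Gupta beats Rivera; Rivera beats Varga; Novak beats Varga), so there is no Condorcet loser.

none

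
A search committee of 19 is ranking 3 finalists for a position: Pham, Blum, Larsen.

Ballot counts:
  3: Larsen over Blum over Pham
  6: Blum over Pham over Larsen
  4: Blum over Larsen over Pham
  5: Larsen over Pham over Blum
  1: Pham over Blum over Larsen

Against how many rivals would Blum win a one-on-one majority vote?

2

Blum against each rival (19 committee members):
Blum vs Pham: 13 to 6, Blum.
Blum vs Larsen: Blum is ranked higher on 6+4+1 = 11 ballots, Larsen on 8. Blum wins 11–8.
Blum beats Pham, Larsen — 2 pairwise wins.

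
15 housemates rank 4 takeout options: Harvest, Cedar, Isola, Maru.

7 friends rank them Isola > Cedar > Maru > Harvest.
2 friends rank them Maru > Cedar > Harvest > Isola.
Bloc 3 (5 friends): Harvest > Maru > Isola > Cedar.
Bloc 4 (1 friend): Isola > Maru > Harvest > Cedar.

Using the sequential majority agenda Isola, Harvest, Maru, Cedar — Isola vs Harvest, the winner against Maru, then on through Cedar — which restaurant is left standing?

Isola

Round 1: Isola vs Harvest — 8–7, Isola advances.
Round 2: Isola vs Maru — 8–7, Isola advances.
Round 3: Isola vs Cedar — 13–2, Isola advances.
The agenda winner is Isola.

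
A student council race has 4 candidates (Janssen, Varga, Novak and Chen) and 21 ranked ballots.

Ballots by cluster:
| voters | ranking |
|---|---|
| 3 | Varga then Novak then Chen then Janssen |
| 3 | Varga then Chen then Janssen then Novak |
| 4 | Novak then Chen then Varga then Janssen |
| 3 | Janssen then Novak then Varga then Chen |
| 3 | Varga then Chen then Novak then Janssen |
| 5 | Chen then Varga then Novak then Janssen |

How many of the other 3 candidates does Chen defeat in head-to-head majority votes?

Chen against each rival (21 voters):
Chen vs Janssen: Chen wins 18–3.
Chen vs Varga: Varga, 12–9.
Chen vs Novak: Chen, 11–10.
Chen beats Janssen, Novak; loses to Varga — 2 pairwise wins.

2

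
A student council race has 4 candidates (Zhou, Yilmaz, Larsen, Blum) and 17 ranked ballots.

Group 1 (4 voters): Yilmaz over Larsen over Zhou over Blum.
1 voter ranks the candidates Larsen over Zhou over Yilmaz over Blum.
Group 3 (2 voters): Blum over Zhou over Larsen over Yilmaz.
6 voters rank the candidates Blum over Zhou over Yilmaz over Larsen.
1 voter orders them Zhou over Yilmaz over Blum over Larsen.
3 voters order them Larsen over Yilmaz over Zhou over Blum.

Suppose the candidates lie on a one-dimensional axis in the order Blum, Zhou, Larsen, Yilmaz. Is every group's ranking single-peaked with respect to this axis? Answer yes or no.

Axis positions: Blum=1, Zhou=2, Larsen=3, Yilmaz=4.
Group 1 (peak Yilmaz at position 4): ranking walks positions 4-3-2-1, expanding outward from the peak — single-peaked.
Group 2 (peak Larsen at position 3): ranking walks positions 3-2-4-1, expanding outward from the peak — single-peaked.
Group 3 (peak Blum at position 1): ranking walks positions 1-2-3-4, expanding outward from the peak — single-peaked.
Group 4: ranking walks positions 1-2-4-3; Yilmaz is ranked above Larsen even though Larsen lies between Yilmaz and the peak Blum on the axis — preferences dip and rise again. Not single-peaked.
Group 5: ranking walks positions 2-4-1-3; Yilmaz is ranked above Larsen even though Larsen lies between Yilmaz and the peak Zhou on the axis — preferences dip and rise again. Not single-peaked.
Group 6 (peak Larsen at position 3): ranking walks positions 3-4-2-1, expanding outward from the peak — single-peaked.
Group 4 violates single-peakedness, so the profile is not single-peaked on this axis.

no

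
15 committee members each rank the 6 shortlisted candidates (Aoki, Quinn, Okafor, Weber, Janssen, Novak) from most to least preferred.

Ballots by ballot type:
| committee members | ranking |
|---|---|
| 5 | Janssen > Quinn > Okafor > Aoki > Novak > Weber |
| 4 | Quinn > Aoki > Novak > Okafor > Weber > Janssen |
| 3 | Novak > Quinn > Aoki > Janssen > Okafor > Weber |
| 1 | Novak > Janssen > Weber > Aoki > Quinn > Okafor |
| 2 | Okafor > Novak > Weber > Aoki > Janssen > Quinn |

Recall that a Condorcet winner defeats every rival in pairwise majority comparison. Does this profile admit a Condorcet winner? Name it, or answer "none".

none

Check each pair by majority over 15 ballots:
Aoki–Quinn: Quinn 12–3.
Aoki vs Okafor: Aoki preferred on 4+3+1 = 8 ballots; Aoki wins 8–7.
Aoki vs Weber: Aoki is ranked higher on 5+4+3 = 12 ballots, Weber on 3. Aoki wins 12–3.
Aoki–Janssen: Aoki 9–6.
Aoki vs Novak: 5+4 = 9 for Aoki, 6 for Novak — Aoki by 9–6.
Quinn vs Okafor: Quinn preferred on 5+4+3+1 = 13 ballots; Quinn wins 13–2.
Quinn vs Weber: Quinn wins 12–3.
Quinn vs Janssen: Janssen wins 8–7.
Quinn vs Novak: Quinn preferred on 5+4 = 9 ballots; Quinn wins 9–6.
Okafor–Weber: Okafor 14–1.
Okafor–Janssen: Janssen 9–6.
Okafor vs Novak: Novak wins 8–7.
Weber vs Janssen: Janssen wins 9–6.
Weber vs Novak: Novak, 15–0.
Janssen vs Novak: Novak wins 10–5.
No candidate is unbeaten: Aoki loses to Quinn; Quinn loses to Janssen; Okafor loses to Aoki; Weber loses to Aoki; Janssen loses to Aoki; Novak loses to Aoki. In particular Aoki → Janssen → Quinn → Aoki is a majority cycle — no Condorcet winner exists.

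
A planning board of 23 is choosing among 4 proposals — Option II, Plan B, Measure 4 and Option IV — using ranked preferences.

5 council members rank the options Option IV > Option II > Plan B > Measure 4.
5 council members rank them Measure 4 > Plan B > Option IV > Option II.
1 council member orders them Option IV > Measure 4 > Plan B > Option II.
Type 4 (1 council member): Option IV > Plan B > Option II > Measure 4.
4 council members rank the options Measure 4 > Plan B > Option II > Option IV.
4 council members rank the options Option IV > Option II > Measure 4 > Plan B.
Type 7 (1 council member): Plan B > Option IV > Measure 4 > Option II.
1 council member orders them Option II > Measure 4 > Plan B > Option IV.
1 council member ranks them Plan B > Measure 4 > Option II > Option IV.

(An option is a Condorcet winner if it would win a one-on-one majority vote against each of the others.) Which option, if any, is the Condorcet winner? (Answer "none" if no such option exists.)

none

Pairwise majorities:
Option II vs Plan B: Plan B wins 13–10.
Option II vs Measure 4: Option II is ranked higher on 5+1+4+1 = 11 ballots, Measure 4 on 12. Measure 4 wins 12–11.
Option II vs Option IV: Option II preferred on 4+1+1 = 6 ballots; Option IV wins 17–6.
Plan B vs Measure 4: 8 to 15, Measure 4.
Plan B vs Option IV: Plan B is ranked higher on 5+4+1+1+1 = 12 ballots, Option IV on 11. Plan B wins 12–11.
Measure 4 vs Option IV: Option IV, 12–11.
Every option loses at least once (Option II loses to Plan B; Plan B loses to Measure 4; Measure 4 loses to Option IV; Option IV loses to Plan B). The majority relation contains the cycle Plan B → Option IV → Measure 4 → Plan B, so there is no Condorcet winner.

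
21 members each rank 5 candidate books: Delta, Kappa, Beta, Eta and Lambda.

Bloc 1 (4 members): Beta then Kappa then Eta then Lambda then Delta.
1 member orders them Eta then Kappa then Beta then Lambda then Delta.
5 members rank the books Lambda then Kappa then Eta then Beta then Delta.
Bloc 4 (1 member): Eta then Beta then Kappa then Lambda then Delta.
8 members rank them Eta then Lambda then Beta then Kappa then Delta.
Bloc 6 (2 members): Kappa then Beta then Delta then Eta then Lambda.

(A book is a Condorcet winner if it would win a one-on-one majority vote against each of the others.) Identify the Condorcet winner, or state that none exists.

none

Pairwise majorities:
Delta vs Kappa: Kappa, 21–0.
Delta–Beta: Beta 21–0.
Delta vs Eta: Eta, 19–2.
Delta vs Lambda: Lambda wins 19–2.
Kappa vs Beta: Beta, 13–8.
Kappa–Eta: Kappa 11–10.
Kappa vs Lambda: Lambda, 13–8.
Beta vs Eta: Eta, 15–6.
Beta vs Lambda: Lambda wins 13–8.
Eta vs Lambda: Eta, 16–5.
Every book loses at least once (Delta loses to Kappa; Kappa loses to Beta; Beta loses to Eta; Eta loses to Kappa; Lambda loses to Eta). The majority relation contains the cycle Kappa > Eta > Beta > Kappa, so there is no Condorcet winner.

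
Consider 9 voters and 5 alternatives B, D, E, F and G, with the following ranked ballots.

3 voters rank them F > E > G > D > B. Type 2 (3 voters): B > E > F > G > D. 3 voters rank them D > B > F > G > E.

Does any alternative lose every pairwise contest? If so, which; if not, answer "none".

none

Pairwise majorities:
B vs D: D wins 6–3.
B vs E: B preferred on 3+3 = 6 ballots; B wins 6–3.
B vs F: B wins 6–3.
B vs G: B, 6–3.
D vs E: D is ranked higher on 3 ballots, E on 6. E wins 6–3.
D vs F: 3 for D, 6 for F — F by 6–3.
D–G: G 6–3.
E–F: F 6–3.
E vs G: E preferred on 3+3 = 6 ballots; E wins 6–3.
F–G: F 9–0.
Every alternative wins at least one matchup (B beats E; D beats B; E beats D; F beats D; G beats D), so there is no Condorcet loser.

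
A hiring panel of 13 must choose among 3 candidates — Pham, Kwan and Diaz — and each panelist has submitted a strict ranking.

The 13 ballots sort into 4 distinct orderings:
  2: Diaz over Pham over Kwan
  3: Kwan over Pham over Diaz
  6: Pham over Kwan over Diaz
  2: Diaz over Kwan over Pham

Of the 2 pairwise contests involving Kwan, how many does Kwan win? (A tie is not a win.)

Kwan against each rival (13 committee members):
Kwan vs Pham: 3+2 = 5 for Kwan, 8 for Pham — Pham by 8–5.
Kwan–Diaz: Kwan 9–4.
Kwan beats Diaz; loses to Pham — 1 pairwise win.

1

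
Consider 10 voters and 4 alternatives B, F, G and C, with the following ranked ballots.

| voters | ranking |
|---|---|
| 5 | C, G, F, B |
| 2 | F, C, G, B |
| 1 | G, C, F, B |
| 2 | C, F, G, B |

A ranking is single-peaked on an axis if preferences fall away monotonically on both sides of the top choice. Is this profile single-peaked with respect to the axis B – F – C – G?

yes

Axis positions: B=1, F=2, C=3, G=4.
Bloc 1 (peak C at position 3): ranking walks positions 3-4-2-1, expanding outward from the peak — single-peaked.
Bloc 2 (peak F at position 2): ranking walks positions 2-3-4-1, expanding outward from the peak — single-peaked.
Bloc 3 (peak G at position 4): ranking walks positions 4-3-2-1, expanding outward from the peak — single-peaked.
Bloc 4 (peak C at position 3): ranking walks positions 3-2-4-1, expanding outward from the peak — single-peaked.
Every ranking is single-peaked on this axis.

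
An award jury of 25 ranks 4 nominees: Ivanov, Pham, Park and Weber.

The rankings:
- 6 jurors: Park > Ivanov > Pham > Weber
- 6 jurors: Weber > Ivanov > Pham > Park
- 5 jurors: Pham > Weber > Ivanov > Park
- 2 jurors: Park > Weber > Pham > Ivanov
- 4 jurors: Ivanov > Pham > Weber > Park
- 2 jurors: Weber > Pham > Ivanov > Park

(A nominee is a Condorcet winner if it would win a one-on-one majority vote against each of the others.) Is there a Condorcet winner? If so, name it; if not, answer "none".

none

Head-to-head results (25 jurors):
Ivanov vs Pham: Ivanov wins 16–9.
Ivanov–Park: Ivanov 17–8.
Ivanov vs Weber: Weber, 15–10.
Pham–Park: Pham 17–8.
Pham vs Weber: Pham wins 15–10.
Park vs Weber: Weber, 17–8.
No nominee is unbeaten: Ivanov loses to Weber; Pham loses to Ivanov; Park loses to Ivanov; Weber loses to Pham. In particular Ivanov → Pham → Weber → Ivanov is a majority cycle — no Condorcet winner exists.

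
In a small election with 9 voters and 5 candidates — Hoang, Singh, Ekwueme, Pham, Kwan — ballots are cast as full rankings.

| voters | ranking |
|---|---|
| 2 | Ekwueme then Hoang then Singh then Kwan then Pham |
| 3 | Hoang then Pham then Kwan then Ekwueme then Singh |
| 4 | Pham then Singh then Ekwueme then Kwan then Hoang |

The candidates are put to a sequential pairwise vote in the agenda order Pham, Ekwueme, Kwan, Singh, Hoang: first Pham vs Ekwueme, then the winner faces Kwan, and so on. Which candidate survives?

Hoang

Round 1: Pham vs Ekwueme — 7–2, Pham advances.
Round 2: Pham vs Kwan — 7–2, Pham advances.
Round 3: Pham vs Singh — 7–2, Pham advances.
Round 4: Pham vs Hoang — 4–5, Hoang advances.
Hoang survives the agenda.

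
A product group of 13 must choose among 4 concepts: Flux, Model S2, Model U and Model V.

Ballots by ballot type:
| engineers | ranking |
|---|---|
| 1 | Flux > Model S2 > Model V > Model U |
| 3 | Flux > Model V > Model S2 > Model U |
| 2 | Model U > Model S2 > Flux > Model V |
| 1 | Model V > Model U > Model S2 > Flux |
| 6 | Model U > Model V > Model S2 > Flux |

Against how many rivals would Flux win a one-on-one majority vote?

0

Flux against each rival (13 engineers):
Flux vs Model S2: 1+3 = 4 for Flux, 9 for Model S2 — Model S2 by 9–4.
Flux vs Model U: 1+3 = 4 for Flux, 9 for Model U — Model U by 9–4.
Flux vs Model V: Model V wins 7–6.
Flux beats no one; loses to Model S2, Model U, Model V — 0 pairwise wins.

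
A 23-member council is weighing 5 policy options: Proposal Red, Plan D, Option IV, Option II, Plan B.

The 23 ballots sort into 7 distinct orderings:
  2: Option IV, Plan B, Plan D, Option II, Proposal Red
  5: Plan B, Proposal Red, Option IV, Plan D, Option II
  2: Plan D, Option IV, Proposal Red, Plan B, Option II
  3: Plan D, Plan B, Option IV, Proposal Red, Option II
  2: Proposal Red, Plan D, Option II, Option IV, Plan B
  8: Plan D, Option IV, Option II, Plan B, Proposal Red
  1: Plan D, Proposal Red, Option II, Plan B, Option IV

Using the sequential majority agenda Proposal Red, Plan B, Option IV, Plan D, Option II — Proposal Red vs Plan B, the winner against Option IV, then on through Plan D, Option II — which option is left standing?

Round 1: Proposal Red vs Plan B — 5–18, Plan B advances.
Round 2: Plan B vs Option IV — 9–14, Option IV advances.
Round 3: Option IV vs Plan D — 7–16, Plan D advances.
Round 4: Plan D vs Option II — 23–0, Plan D advances.
Plan D survives the agenda.

Plan D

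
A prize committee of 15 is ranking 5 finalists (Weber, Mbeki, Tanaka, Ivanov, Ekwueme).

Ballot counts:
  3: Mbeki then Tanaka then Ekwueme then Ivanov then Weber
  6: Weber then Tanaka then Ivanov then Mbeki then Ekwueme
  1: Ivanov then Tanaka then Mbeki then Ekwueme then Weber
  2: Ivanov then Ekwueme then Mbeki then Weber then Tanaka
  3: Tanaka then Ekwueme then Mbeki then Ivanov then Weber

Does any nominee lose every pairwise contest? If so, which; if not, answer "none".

Pairwise majorities:
Weber vs Mbeki: Mbeki, 9–6.
Weber vs Tanaka: 6+2 = 8 for Weber, 7 for Tanaka — Weber by 8–7.
Weber vs Ivanov: Weber preferred on 6 ballots; Ivanov wins 9–6.
Weber vs Ekwueme: 6 to 9, Ekwueme.
Mbeki vs Tanaka: 3+2 = 5 for Mbeki, 10 for Tanaka — Tanaka by 10–5.
Mbeki vs Ivanov: 6 to 9, Ivanov.
Mbeki vs Ekwueme: Mbeki is ranked higher on 3+6+1 = 10 ballots, Ekwueme on 5. Mbeki wins 10–5.
Tanaka vs Ivanov: Tanaka, 12–3.
Tanaka vs Ekwueme: Tanaka wins 13–2.
Ivanov–Ekwueme: Ivanov 9–6.
Every nominee wins at least one matchup (Weber beats Tanaka; Mbeki beats Weber; Tanaka beats Mbeki; Ivanov beats Weber; Ekwueme beats Weber), so there is no Condorcet loser.

none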